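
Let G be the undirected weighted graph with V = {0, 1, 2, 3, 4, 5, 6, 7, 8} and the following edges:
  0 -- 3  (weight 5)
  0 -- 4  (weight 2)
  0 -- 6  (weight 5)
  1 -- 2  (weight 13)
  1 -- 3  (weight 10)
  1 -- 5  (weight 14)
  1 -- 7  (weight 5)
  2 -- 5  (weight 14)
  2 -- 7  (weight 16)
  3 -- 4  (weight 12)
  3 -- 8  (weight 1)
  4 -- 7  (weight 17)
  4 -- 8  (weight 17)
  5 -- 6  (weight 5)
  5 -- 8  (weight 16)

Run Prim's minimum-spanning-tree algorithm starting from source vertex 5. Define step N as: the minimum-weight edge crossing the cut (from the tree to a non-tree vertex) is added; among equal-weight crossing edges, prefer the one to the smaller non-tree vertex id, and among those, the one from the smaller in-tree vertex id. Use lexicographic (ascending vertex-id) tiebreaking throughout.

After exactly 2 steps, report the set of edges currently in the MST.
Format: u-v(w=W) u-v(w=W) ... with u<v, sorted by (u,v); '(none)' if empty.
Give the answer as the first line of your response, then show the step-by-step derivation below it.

0-6(w=5) 5-6(w=5)

step 1: add edge 5-6 (w=5); MST = {5-6(w=5)}
step 2: add edge 0-6 (w=5); MST = {0-6(w=5) 5-6(w=5)}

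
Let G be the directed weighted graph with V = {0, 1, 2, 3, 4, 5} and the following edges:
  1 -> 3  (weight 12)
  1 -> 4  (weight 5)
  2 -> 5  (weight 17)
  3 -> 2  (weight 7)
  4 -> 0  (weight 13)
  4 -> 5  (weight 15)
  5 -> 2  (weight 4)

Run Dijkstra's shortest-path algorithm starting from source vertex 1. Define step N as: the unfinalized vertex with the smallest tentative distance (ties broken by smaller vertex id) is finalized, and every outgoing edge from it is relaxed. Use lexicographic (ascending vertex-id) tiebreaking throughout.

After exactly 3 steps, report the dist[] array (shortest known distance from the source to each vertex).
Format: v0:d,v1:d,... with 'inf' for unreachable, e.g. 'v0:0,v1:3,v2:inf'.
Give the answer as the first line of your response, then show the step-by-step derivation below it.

v0:18,v1:0,v2:19,v3:12,v4:5,v5:20

step 1: dist = v0:inf,v1:0,v2:inf,v3:12,v4:5,v5:inf
step 2: dist = v0:18,v1:0,v2:inf,v3:12,v4:5,v5:20
step 3: dist = v0:18,v1:0,v2:19,v3:12,v4:5,v5:20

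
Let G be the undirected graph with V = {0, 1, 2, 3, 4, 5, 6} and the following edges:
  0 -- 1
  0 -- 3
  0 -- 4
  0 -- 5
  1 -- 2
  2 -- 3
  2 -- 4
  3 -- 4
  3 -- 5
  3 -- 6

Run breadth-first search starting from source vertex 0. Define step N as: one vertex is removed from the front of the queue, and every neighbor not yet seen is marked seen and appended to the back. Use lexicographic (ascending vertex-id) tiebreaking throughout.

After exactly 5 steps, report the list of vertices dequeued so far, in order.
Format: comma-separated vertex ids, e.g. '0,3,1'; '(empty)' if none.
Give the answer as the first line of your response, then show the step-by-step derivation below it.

0,1,3,4,5

step 1: dequeue 0; queue=[1,3,4,5]; order=0
step 2: dequeue 1; queue=[3,4,5,2]; order=0,1
step 3: dequeue 3; queue=[4,5,2,6]; order=0,1,3
step 4: dequeue 4; queue=[5,2,6]; order=0,1,3,4
step 5: dequeue 5; queue=[2,6]; order=0,1,3,4,5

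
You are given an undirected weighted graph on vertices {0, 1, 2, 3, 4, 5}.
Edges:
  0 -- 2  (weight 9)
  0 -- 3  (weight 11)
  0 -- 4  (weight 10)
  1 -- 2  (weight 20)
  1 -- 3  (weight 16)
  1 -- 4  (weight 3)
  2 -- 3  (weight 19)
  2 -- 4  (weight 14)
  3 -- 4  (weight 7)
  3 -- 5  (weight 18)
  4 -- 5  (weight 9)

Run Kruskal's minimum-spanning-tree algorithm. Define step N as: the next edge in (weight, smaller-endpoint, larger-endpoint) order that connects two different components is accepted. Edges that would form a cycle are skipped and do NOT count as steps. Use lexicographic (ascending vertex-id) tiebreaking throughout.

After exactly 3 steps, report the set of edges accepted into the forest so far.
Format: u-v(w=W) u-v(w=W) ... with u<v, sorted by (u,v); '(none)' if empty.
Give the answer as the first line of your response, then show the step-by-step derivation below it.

0-2(w=9) 1-4(w=3) 3-4(w=7)

step 1: add edge 1-4 (w=3); MST = {1-4(w=3)}
step 2: add edge 3-4 (w=7); MST = {1-4(w=3) 3-4(w=7)}
step 3: add edge 0-2 (w=9); MST = {0-2(w=9) 1-4(w=3) 3-4(w=7)}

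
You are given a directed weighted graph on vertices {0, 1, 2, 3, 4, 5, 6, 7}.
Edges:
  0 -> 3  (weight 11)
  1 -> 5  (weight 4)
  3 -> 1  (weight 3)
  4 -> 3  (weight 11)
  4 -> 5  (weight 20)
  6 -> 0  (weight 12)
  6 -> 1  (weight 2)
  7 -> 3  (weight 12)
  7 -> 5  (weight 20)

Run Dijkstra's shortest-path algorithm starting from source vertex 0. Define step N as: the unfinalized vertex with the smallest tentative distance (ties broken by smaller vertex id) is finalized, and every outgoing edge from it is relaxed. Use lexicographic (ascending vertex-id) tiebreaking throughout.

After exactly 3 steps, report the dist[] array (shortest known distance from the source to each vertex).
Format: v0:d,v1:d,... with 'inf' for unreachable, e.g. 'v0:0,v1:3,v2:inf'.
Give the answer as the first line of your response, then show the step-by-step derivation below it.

v0:0,v1:14,v2:inf,v3:11,v4:inf,v5:18,v6:inf,v7:inf

step 1: dist = v0:0,v1:inf,v2:inf,v3:11,v4:inf,v5:inf,v6:inf,v7:inf
step 2: dist = v0:0,v1:14,v2:inf,v3:11,v4:inf,v5:inf,v6:inf,v7:inf
step 3: dist = v0:0,v1:14,v2:inf,v3:11,v4:inf,v5:18,v6:inf,v7:inf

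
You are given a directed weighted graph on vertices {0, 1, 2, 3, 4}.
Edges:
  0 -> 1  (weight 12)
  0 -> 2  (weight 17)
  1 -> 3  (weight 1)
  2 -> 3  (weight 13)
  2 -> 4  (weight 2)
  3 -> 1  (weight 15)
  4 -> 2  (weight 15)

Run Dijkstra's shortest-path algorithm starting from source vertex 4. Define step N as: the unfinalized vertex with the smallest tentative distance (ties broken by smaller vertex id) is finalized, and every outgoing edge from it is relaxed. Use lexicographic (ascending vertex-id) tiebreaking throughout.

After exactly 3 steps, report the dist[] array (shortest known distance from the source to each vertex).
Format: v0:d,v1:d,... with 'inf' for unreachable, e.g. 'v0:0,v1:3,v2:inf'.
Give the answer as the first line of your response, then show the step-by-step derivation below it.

v0:inf,v1:43,v2:15,v3:28,v4:0

step 1: dist = v0:inf,v1:inf,v2:15,v3:inf,v4:0
step 2: dist = v0:inf,v1:inf,v2:15,v3:28,v4:0
step 3: dist = v0:inf,v1:43,v2:15,v3:28,v4:0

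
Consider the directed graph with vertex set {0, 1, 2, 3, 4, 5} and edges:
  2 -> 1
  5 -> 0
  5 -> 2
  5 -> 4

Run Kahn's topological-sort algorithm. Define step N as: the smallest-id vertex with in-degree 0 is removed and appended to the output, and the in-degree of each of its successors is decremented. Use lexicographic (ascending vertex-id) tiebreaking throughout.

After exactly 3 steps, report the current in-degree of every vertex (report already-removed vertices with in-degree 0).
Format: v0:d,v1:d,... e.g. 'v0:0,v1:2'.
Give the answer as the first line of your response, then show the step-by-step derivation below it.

v0:0,v1:1,v2:0,v3:0,v4:0,v5:0

step 1: output 3; order=[3]; indeg=(1,1,1,0,1,0)
step 2: output 5; order=[3,5]; indeg=(0,1,0,0,0,0)
step 3: output 0; order=[3,5,0]; indeg=(0,1,0,0,0,0)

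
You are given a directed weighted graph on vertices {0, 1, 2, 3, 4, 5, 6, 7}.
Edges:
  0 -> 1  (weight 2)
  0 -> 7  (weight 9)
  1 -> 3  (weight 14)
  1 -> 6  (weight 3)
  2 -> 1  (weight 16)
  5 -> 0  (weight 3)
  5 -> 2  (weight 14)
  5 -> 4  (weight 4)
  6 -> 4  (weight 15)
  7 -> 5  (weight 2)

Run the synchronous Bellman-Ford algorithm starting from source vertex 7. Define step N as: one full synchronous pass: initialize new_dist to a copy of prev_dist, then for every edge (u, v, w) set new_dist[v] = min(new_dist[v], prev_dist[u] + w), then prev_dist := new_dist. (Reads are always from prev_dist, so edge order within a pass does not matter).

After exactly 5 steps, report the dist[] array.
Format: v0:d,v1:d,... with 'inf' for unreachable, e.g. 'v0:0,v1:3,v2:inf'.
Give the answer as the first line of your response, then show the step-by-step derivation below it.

v0:5,v1:7,v2:16,v3:21,v4:6,v5:2,v6:10,v7:0

step 1: dist = v0:inf,v1:inf,v2:inf,v3:inf,v4:inf,v5:2,v6:inf,v7:0
step 2: dist = v0:5,v1:inf,v2:16,v3:inf,v4:6,v5:2,v6:inf,v7:0
step 3: dist = v0:5,v1:7,v2:16,v3:inf,v4:6,v5:2,v6:inf,v7:0
step 4: dist = v0:5,v1:7,v2:16,v3:21,v4:6,v5:2,v6:10,v7:0
step 5: dist = v0:5,v1:7,v2:16,v3:21,v4:6,v5:2,v6:10,v7:0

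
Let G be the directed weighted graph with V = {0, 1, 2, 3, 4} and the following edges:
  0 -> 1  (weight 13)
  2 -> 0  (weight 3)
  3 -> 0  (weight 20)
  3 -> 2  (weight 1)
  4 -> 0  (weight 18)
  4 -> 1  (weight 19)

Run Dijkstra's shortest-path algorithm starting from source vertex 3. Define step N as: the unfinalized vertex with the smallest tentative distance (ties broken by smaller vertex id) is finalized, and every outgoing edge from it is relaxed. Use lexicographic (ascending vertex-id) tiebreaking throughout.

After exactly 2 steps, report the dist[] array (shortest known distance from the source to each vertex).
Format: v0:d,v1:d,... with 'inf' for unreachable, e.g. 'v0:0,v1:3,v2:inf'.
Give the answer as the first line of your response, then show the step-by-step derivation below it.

v0:4,v1:inf,v2:1,v3:0,v4:inf

step 1: dist = v0:20,v1:inf,v2:1,v3:0,v4:inf
step 2: dist = v0:4,v1:inf,v2:1,v3:0,v4:inf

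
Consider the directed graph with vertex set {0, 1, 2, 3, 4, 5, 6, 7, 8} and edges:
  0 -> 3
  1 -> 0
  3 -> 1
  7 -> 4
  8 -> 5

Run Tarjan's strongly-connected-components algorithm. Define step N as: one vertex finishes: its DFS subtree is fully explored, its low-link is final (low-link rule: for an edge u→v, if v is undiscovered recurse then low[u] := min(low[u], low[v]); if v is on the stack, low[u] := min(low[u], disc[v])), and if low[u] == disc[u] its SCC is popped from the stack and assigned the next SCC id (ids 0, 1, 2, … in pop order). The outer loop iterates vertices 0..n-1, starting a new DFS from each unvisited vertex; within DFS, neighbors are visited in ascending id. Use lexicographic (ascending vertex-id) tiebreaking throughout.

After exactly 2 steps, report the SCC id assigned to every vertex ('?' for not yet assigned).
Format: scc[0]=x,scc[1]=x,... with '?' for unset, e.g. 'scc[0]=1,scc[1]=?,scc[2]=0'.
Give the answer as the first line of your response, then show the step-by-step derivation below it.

scc[0]=?,scc[1]=?,scc[2]=?,scc[3]=?,scc[4]=?,scc[5]=?,scc[6]=?,scc[7]=?,scc[8]=?

step 1: low=(low[0]=0,low[1]=0,low[2]=?,low[3]=1,low[4]=?,low[5]=?,low[6]=?,low[7]=?,low[8]=?); scc=(scc[0]=?,scc[1]=?,scc[2]=?,scc[3]=?,scc[4]=?,scc[5]=?,scc[6]=?,scc[7]=?,scc[8]=?)
step 2: low=(low[0]=0,low[1]=0,low[2]=?,low[3]=0,low[4]=?,low[5]=?,low[6]=?,low[7]=?,low[8]=?); scc=(scc[0]=?,scc[1]=?,scc[2]=?,scc[3]=?,scc[4]=?,scc[5]=?,scc[6]=?,scc[7]=?,scc[8]=?)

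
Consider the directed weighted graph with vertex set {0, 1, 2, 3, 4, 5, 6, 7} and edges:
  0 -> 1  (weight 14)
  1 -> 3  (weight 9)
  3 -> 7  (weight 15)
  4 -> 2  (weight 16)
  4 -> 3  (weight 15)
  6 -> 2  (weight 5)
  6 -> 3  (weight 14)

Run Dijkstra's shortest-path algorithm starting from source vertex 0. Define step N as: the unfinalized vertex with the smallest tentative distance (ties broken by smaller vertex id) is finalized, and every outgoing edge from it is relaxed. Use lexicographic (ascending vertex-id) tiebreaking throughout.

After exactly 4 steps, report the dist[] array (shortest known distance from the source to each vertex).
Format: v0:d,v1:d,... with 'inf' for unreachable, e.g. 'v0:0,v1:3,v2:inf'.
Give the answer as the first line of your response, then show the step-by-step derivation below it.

v0:0,v1:14,v2:inf,v3:23,v4:inf,v5:inf,v6:inf,v7:38

step 1: dist = v0:0,v1:14,v2:inf,v3:inf,v4:inf,v5:inf,v6:inf,v7:inf
step 2: dist = v0:0,v1:14,v2:inf,v3:23,v4:inf,v5:inf,v6:inf,v7:inf
step 3: dist = v0:0,v1:14,v2:inf,v3:23,v4:inf,v5:inf,v6:inf,v7:38
step 4: dist = v0:0,v1:14,v2:inf,v3:23,v4:inf,v5:inf,v6:inf,v7:38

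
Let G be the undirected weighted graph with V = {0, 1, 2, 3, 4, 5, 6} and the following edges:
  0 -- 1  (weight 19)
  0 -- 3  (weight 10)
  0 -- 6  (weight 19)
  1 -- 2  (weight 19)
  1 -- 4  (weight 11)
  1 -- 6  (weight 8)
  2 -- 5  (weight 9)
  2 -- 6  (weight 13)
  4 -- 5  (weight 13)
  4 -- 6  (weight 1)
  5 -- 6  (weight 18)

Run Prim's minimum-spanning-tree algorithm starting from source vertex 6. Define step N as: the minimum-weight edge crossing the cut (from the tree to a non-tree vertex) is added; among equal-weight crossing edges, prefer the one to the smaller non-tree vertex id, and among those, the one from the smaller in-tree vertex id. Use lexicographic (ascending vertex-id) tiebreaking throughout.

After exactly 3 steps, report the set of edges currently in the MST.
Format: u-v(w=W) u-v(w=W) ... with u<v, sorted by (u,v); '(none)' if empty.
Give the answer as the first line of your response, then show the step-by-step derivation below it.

1-6(w=8) 2-6(w=13) 4-6(w=1)

step 1: add edge 4-6 (w=1); MST = {4-6(w=1)}
step 2: add edge 1-6 (w=8); MST = {1-6(w=8) 4-6(w=1)}
step 3: add edge 2-6 (w=13); MST = {1-6(w=8) 2-6(w=13) 4-6(w=1)}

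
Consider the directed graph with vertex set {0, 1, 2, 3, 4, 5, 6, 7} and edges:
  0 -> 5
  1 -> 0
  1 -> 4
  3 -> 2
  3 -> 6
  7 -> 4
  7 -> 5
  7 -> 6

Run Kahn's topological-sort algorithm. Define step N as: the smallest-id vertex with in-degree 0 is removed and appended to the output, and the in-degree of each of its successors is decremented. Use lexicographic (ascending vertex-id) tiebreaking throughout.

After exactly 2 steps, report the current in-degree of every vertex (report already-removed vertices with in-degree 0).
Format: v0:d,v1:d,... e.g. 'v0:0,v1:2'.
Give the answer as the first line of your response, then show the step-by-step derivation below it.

v0:0,v1:0,v2:1,v3:0,v4:1,v5:1,v6:2,v7:0

step 1: output 1; order=[1]; indeg=(0,0,1,0,1,2,2,0)
step 2: output 0; order=[1,0]; indeg=(0,0,1,0,1,1,2,0)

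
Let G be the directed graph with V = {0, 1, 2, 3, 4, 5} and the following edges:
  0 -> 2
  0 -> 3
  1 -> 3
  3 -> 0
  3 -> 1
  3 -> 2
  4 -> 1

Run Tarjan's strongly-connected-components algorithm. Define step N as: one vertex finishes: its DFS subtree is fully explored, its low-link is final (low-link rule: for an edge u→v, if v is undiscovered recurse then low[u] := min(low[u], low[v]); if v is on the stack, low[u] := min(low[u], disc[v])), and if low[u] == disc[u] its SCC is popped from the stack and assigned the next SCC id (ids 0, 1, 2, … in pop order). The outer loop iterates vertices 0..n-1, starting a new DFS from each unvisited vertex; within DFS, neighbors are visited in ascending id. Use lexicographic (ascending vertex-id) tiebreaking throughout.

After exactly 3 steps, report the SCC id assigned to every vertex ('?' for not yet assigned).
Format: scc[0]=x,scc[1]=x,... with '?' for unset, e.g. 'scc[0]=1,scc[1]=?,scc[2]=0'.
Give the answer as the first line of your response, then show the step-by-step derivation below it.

scc[0]=?,scc[1]=?,scc[2]=0,scc[3]=?,scc[4]=?,scc[5]=?

step 1: low=(low[0]=0,low[1]=?,low[2]=1,low[3]=?,low[4]=?,low[5]=?); scc=(scc[0]=?,scc[1]=?,scc[2]=0,scc[3]=?,scc[4]=?,scc[5]=?)
step 2: low=(low[0]=0,low[1]=2,low[2]=1,low[3]=0,low[4]=?,low[5]=?); scc=(scc[0]=?,scc[1]=?,scc[2]=0,scc[3]=?,scc[4]=?,scc[5]=?)
step 3: low=(low[0]=0,low[1]=2,low[2]=1,low[3]=0,low[4]=?,low[5]=?); scc=(scc[0]=?,scc[1]=?,scc[2]=0,scc[3]=?,scc[4]=?,scc[5]=?)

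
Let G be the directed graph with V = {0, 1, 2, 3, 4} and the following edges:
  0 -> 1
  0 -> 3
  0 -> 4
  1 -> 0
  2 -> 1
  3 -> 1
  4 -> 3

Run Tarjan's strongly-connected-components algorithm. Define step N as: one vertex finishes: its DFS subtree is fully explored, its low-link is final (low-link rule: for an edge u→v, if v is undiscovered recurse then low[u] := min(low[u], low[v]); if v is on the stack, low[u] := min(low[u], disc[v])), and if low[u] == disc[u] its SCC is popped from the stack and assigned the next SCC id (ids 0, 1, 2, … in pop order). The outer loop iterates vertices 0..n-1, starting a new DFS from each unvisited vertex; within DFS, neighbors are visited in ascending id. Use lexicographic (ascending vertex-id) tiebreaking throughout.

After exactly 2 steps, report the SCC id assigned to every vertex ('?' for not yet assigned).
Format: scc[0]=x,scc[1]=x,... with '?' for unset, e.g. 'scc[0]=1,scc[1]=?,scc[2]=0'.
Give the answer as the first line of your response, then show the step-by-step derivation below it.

scc[0]=?,scc[1]=?,scc[2]=?,scc[3]=?,scc[4]=?

step 1: low=(low[0]=0,low[1]=0,low[2]=?,low[3]=?,low[4]=?); scc=(scc[0]=?,scc[1]=?,scc[2]=?,scc[3]=?,scc[4]=?)
step 2: low=(low[0]=0,low[1]=0,low[2]=?,low[3]=1,low[4]=?); scc=(scc[0]=?,scc[1]=?,scc[2]=?,scc[3]=?,scc[4]=?)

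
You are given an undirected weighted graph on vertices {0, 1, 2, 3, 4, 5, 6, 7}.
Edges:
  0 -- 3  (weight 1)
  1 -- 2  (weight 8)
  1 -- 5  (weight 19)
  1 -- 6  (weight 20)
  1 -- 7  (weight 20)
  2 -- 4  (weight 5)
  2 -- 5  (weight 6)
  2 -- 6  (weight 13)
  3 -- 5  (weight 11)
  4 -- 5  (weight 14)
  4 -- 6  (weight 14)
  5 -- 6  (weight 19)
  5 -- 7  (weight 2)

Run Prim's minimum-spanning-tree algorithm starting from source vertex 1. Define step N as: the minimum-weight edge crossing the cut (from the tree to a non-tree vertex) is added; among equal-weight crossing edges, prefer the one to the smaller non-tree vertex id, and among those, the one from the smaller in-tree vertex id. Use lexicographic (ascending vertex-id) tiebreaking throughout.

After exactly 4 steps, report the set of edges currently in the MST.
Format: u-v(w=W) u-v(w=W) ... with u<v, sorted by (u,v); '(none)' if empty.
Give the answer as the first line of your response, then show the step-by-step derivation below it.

1-2(w=8) 2-4(w=5) 2-5(w=6) 5-7(w=2)

step 1: add edge 1-2 (w=8); MST = {1-2(w=8)}
step 2: add edge 2-4 (w=5); MST = {1-2(w=8) 2-4(w=5)}
step 3: add edge 2-5 (w=6); MST = {1-2(w=8) 2-4(w=5) 2-5(w=6)}
step 4: add edge 5-7 (w=2); MST = {1-2(w=8) 2-4(w=5) 2-5(w=6) 5-7(w=2)}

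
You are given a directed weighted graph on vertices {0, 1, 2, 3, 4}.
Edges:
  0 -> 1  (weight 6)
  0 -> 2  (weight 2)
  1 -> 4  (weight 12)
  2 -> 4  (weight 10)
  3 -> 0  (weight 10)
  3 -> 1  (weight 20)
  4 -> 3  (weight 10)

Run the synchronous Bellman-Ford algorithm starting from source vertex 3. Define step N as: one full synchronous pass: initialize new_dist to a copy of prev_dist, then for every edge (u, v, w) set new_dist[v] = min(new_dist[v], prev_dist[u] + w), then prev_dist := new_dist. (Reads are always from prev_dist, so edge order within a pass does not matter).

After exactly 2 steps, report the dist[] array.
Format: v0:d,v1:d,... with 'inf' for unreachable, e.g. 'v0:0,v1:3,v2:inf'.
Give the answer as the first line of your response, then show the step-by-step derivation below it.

v0:10,v1:16,v2:12,v3:0,v4:32

step 1: dist = v0:10,v1:20,v2:inf,v3:0,v4:inf
step 2: dist = v0:10,v1:16,v2:12,v3:0,v4:32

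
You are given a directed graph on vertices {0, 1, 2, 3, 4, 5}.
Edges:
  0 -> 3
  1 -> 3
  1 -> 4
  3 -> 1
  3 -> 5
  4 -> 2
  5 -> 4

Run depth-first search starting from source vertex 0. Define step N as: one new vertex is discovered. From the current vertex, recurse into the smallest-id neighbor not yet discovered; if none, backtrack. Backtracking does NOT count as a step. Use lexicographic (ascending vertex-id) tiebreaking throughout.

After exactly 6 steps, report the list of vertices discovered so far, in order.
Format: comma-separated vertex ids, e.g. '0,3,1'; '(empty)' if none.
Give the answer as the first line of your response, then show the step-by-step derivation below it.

0,3,1,4,2,5

step 1: discover 0; path=0; order=0
step 2: discover 3; path=0>3; order=0,3
step 3: discover 1; path=0>3>1; order=0,3,1
step 4: discover 4; path=0>3>1>4; order=0,3,1,4
step 5: discover 2; path=0>3>1>4>2; order=0,3,1,4,2
step 6: discover 5; path=0>3>5; order=0,3,1,4,2,5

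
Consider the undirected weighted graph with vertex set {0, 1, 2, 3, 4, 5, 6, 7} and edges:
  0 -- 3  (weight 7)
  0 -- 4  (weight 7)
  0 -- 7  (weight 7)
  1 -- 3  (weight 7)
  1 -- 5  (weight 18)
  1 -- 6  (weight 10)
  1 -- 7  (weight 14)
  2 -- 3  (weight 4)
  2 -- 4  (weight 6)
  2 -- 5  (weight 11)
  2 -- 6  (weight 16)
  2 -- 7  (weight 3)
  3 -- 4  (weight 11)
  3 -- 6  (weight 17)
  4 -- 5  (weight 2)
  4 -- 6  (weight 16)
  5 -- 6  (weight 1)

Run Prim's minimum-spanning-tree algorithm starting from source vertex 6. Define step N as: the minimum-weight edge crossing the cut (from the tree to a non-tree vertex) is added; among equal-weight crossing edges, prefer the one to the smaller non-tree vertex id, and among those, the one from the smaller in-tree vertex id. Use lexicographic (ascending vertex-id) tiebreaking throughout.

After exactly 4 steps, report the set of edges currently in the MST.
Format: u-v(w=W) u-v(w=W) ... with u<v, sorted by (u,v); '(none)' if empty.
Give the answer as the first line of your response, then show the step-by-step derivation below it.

2-4(w=6) 2-7(w=3) 4-5(w=2) 5-6(w=1)

step 1: add edge 5-6 (w=1); MST = {5-6(w=1)}
step 2: add edge 4-5 (w=2); MST = {4-5(w=2) 5-6(w=1)}
step 3: add edge 2-4 (w=6); MST = {2-4(w=6) 4-5(w=2) 5-6(w=1)}
step 4: add edge 2-7 (w=3); MST = {2-4(w=6) 2-7(w=3) 4-5(w=2) 5-6(w=1)}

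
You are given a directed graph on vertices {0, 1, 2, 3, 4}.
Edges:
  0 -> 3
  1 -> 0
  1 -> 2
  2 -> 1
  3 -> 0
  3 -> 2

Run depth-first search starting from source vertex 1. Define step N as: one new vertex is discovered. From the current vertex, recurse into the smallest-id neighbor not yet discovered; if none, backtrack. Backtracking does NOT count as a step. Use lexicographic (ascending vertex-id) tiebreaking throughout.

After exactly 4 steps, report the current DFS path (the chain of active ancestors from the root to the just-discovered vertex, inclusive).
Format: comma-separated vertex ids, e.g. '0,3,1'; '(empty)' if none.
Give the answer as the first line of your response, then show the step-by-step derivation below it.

1,0,3,2

step 1: discover 1; path=1; order=1
step 2: discover 0; path=1>0; order=1,0
step 3: discover 3; path=1>0>3; order=1,0,3
step 4: discover 2; path=1>0>3>2; order=1,0,3,2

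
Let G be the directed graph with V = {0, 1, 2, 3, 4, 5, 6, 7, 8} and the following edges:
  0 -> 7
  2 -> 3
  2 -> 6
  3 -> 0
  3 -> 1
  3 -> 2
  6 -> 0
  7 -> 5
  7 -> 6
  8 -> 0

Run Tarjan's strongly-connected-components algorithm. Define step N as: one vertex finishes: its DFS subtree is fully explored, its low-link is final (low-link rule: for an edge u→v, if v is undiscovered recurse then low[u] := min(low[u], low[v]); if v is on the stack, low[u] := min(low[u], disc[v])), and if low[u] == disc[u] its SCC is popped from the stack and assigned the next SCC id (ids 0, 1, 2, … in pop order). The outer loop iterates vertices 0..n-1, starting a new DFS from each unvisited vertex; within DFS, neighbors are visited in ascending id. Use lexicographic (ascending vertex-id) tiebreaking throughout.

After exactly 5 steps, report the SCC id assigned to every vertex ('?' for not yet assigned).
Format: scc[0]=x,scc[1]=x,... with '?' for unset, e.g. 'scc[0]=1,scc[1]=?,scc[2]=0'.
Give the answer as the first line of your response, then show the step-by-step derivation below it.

scc[0]=1,scc[1]=2,scc[2]=?,scc[3]=?,scc[4]=?,scc[5]=0,scc[6]=1,scc[7]=1,scc[8]=?

step 1: low=(low[0]=0,low[1]=?,low[2]=?,low[3]=?,low[4]=?,low[5]=2,low[6]=?,low[7]=1,low[8]=?); scc=(scc[0]=?,scc[1]=?,scc[2]=?,scc[3]=?,scc[4]=?,scc[5]=0,scc[6]=?,scc[7]=?,scc[8]=?)
step 2: low=(low[0]=0,low[1]=?,low[2]=?,low[3]=?,low[4]=?,low[5]=2,low[6]=0,low[7]=1,low[8]=?); scc=(scc[0]=?,scc[1]=?,scc[2]=?,scc[3]=?,scc[4]=?,scc[5]=0,scc[6]=?,scc[7]=?,scc[8]=?)
step 3: low=(low[0]=0,low[1]=?,low[2]=?,low[3]=?,low[4]=?,low[5]=2,low[6]=0,low[7]=0,low[8]=?); scc=(scc[0]=?,scc[1]=?,scc[2]=?,scc[3]=?,scc[4]=?,scc[5]=0,scc[6]=?,scc[7]=?,scc[8]=?)
step 4: low=(low[0]=0,low[1]=?,low[2]=?,low[3]=?,low[4]=?,low[5]=2,low[6]=0,low[7]=0,low[8]=?); scc=(scc[0]=1,scc[1]=?,scc[2]=?,scc[3]=?,scc[4]=?,scc[5]=0,scc[6]=1,scc[7]=1,scc[8]=?)
step 5: low=(low[0]=0,low[1]=4,low[2]=?,low[3]=?,low[4]=?,low[5]=2,low[6]=0,low[7]=0,low[8]=?); scc=(scc[0]=1,scc[1]=2,scc[2]=?,scc[3]=?,scc[4]=?,scc[5]=0,scc[6]=1,scc[7]=1,scc[8]=?)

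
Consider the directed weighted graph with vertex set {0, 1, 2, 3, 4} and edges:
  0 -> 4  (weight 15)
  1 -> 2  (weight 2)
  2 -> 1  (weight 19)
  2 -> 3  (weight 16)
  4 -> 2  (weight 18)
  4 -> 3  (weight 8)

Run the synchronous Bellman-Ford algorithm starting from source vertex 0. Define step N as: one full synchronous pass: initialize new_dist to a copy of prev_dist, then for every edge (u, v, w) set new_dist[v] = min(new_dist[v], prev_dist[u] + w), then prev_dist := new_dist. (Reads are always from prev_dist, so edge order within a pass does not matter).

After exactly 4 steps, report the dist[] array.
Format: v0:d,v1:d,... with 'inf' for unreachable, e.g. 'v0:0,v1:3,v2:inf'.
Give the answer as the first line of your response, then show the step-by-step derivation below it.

v0:0,v1:52,v2:33,v3:23,v4:15

step 1: dist = v0:0,v1:inf,v2:inf,v3:inf,v4:15
step 2: dist = v0:0,v1:inf,v2:33,v3:23,v4:15
step 3: dist = v0:0,v1:52,v2:33,v3:23,v4:15
step 4: dist = v0:0,v1:52,v2:33,v3:23,v4:15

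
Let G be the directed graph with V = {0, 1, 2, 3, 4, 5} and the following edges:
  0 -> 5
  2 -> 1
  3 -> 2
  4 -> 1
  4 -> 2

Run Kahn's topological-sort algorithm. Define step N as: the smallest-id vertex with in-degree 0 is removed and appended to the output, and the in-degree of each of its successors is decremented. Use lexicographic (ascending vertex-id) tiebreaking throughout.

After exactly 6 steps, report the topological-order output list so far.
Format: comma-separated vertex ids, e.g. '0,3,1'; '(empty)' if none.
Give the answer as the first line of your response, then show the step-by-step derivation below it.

0,3,4,2,1,5

step 1: output 0; order=[0]; indeg=(0,2,2,0,0,0)
step 2: output 3; order=[0,3]; indeg=(0,2,1,0,0,0)
step 3: output 4; order=[0,3,4]; indeg=(0,1,0,0,0,0)
step 4: output 2; order=[0,3,4,2]; indeg=(0,0,0,0,0,0)
step 5: output 1; order=[0,3,4,2,1]; indeg=(0,0,0,0,0,0)
step 6: output 5; order=[0,3,4,2,1,5]; indeg=(0,0,0,0,0,0)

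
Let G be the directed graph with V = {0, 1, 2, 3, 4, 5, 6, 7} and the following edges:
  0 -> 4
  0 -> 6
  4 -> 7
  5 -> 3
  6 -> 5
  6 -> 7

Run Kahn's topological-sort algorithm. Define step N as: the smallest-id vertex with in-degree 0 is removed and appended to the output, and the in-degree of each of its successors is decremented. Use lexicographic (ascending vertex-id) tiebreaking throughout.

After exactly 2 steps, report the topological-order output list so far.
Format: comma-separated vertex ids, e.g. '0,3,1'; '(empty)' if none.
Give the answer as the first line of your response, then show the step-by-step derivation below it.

0,1

step 1: output 0; order=[0]; indeg=(0,0,0,1,0,1,0,2)
step 2: output 1; order=[0,1]; indeg=(0,0,0,1,0,1,0,2)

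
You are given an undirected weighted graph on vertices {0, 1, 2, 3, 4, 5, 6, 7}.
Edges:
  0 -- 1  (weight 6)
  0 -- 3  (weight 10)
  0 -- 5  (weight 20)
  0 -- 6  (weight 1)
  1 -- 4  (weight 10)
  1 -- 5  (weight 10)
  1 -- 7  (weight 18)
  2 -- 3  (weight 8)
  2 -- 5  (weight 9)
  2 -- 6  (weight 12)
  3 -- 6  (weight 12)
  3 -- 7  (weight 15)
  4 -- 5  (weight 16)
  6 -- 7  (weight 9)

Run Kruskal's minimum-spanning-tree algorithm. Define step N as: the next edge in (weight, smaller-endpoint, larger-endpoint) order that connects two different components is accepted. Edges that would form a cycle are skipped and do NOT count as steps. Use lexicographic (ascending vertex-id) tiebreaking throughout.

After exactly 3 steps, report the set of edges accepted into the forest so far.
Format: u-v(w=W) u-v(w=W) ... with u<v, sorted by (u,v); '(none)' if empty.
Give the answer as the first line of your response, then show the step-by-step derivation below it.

0-1(w=6) 0-6(w=1) 2-3(w=8)

step 1: add edge 0-6 (w=1); MST = {0-6(w=1)}
step 2: add edge 0-1 (w=6); MST = {0-1(w=6) 0-6(w=1)}
step 3: add edge 2-3 (w=8); MST = {0-1(w=6) 0-6(w=1) 2-3(w=8)}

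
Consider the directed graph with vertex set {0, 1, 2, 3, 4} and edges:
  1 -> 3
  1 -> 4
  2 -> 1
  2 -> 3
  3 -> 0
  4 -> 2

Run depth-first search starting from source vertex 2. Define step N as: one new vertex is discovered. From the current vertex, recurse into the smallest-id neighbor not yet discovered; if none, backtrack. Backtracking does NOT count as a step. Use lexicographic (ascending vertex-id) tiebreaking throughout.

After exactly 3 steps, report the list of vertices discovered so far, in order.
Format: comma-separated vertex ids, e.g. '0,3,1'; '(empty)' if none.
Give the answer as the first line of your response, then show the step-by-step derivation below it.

2,1,3

step 1: discover 2; path=2; order=2
step 2: discover 1; path=2>1; order=2,1
step 3: discover 3; path=2>1>3; order=2,1,3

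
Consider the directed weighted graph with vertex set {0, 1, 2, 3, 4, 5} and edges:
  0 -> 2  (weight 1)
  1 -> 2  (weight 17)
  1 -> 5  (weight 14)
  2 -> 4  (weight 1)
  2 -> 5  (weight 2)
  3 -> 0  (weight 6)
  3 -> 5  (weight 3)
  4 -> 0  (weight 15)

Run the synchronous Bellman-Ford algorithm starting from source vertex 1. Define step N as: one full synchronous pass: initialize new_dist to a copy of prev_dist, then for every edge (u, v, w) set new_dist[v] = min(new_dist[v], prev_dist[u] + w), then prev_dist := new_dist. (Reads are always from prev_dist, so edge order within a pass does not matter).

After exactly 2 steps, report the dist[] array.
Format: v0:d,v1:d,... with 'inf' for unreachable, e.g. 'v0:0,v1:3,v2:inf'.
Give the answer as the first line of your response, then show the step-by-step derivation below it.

v0:inf,v1:0,v2:17,v3:inf,v4:18,v5:14

step 1: dist = v0:inf,v1:0,v2:17,v3:inf,v4:inf,v5:14
step 2: dist = v0:inf,v1:0,v2:17,v3:inf,v4:18,v5:14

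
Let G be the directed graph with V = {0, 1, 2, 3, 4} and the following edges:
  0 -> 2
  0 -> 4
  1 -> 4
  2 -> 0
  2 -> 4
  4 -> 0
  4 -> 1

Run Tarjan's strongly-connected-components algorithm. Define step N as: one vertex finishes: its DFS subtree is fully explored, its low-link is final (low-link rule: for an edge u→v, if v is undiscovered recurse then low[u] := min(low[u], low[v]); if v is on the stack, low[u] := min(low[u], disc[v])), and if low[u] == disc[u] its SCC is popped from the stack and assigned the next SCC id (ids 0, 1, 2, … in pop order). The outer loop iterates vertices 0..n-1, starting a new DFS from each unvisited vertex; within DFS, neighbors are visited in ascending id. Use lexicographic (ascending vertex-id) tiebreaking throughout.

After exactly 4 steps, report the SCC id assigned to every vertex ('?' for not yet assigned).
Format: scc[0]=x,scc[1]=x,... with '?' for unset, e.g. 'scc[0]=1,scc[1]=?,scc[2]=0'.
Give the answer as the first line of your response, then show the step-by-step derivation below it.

scc[0]=0,scc[1]=0,scc[2]=0,scc[3]=?,scc[4]=0

step 1: low=(low[0]=0,low[1]=2,low[2]=0,low[3]=?,low[4]=0); scc=(scc[0]=?,scc[1]=?,scc[2]=?,scc[3]=?,scc[4]=?)
step 2: low=(low[0]=0,low[1]=2,low[2]=0,low[3]=?,low[4]=0); scc=(scc[0]=?,scc[1]=?,scc[2]=?,scc[3]=?,scc[4]=?)
step 3: low=(low[0]=0,low[1]=2,low[2]=0,low[3]=?,low[4]=0); scc=(scc[0]=?,scc[1]=?,scc[2]=?,scc[3]=?,scc[4]=?)
step 4: low=(low[0]=0,low[1]=2,low[2]=0,low[3]=?,low[4]=0); scc=(scc[0]=0,scc[1]=0,scc[2]=0,scc[3]=?,scc[4]=0)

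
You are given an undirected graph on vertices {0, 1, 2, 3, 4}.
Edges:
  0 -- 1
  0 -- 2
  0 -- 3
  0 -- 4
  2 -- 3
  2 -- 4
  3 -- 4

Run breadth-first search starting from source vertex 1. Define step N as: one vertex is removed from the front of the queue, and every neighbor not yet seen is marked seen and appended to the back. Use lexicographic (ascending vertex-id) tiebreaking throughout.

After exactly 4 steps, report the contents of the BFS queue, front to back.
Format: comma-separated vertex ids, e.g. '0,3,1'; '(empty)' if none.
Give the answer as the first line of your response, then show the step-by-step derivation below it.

4

step 1: dequeue 1; queue=[0]; order=1
step 2: dequeue 0; queue=[2,3,4]; order=1,0
step 3: dequeue 2; queue=[3,4]; order=1,0,2
step 4: dequeue 3; queue=[4]; order=1,0,2,3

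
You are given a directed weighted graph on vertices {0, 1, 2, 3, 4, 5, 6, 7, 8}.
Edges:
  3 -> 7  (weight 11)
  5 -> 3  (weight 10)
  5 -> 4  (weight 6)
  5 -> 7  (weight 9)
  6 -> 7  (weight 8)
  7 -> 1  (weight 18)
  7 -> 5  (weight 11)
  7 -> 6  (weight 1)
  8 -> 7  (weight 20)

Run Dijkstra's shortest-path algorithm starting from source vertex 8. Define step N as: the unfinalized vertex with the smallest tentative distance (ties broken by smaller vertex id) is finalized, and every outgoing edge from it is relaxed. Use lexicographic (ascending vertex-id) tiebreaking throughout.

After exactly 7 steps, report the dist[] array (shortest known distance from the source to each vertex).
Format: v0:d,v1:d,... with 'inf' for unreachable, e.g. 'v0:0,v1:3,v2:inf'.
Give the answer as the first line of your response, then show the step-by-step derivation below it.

v0:inf,v1:38,v2:inf,v3:41,v4:37,v5:31,v6:21,v7:20,v8:0

step 1: dist = v0:inf,v1:inf,v2:inf,v3:inf,v4:inf,v5:inf,v6:inf,v7:20,v8:0
step 2: dist = v0:inf,v1:38,v2:inf,v3:inf,v4:inf,v5:31,v6:21,v7:20,v8:0
step 3: dist = v0:inf,v1:38,v2:inf,v3:inf,v4:inf,v5:31,v6:21,v7:20,v8:0
step 4: dist = v0:inf,v1:38,v2:inf,v3:41,v4:37,v5:31,v6:21,v7:20,v8:0
step 5: dist = v0:inf,v1:38,v2:inf,v3:41,v4:37,v5:31,v6:21,v7:20,v8:0
step 6: dist = v0:inf,v1:38,v2:inf,v3:41,v4:37,v5:31,v6:21,v7:20,v8:0
step 7: dist = v0:inf,v1:38,v2:inf,v3:41,v4:37,v5:31,v6:21,v7:20,v8:0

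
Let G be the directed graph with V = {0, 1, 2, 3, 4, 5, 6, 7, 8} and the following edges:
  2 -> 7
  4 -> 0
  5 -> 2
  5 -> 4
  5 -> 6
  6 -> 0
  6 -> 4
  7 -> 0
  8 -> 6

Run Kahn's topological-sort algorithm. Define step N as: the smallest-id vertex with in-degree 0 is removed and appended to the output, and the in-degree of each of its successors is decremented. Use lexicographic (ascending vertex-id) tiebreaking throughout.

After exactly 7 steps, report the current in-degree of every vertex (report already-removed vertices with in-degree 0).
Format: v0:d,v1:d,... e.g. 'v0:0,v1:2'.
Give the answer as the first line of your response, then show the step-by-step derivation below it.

v0:1,v1:0,v2:0,v3:0,v4:0,v5:0,v6:0,v7:0,v8:0

step 1: output 1; order=[1]; indeg=(3,0,1,0,2,0,2,1,0)
step 2: output 3; order=[1,3]; indeg=(3,0,1,0,2,0,2,1,0)
step 3: output 5; order=[1,3,5]; indeg=(3,0,0,0,1,0,1,1,0)
step 4: output 2; order=[1,3,5,2]; indeg=(3,0,0,0,1,0,1,0,0)
step 5: output 7; order=[1,3,5,2,7]; indeg=(2,0,0,0,1,0,1,0,0)
step 6: output 8; order=[1,3,5,2,7,8]; indeg=(2,0,0,0,1,0,0,0,0)
step 7: output 6; order=[1,3,5,2,7,8,6]; indeg=(1,0,0,0,0,0,0,0,0)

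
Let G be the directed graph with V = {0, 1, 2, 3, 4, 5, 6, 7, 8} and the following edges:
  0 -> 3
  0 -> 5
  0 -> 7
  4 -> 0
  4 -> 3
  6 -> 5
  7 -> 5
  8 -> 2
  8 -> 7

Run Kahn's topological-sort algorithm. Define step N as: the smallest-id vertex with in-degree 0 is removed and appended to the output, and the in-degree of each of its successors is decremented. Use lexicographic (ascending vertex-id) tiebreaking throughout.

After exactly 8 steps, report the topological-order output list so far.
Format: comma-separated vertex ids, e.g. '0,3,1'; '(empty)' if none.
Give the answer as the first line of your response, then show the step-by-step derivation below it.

1,4,0,3,6,8,2,7

step 1: output 1; order=[1]; indeg=(1,0,1,2,0,3,0,2,0)
step 2: output 4; order=[1,4]; indeg=(0,0,1,1,0,3,0,2,0)
step 3: output 0; order=[1,4,0]; indeg=(0,0,1,0,0,2,0,1,0)
step 4: output 3; order=[1,4,0,3]; indeg=(0,0,1,0,0,2,0,1,0)
step 5: output 6; order=[1,4,0,3,6]; indeg=(0,0,1,0,0,1,0,1,0)
step 6: output 8; order=[1,4,0,3,6,8]; indeg=(0,0,0,0,0,1,0,0,0)
step 7: output 2; order=[1,4,0,3,6,8,2]; indeg=(0,0,0,0,0,1,0,0,0)
step 8: output 7; order=[1,4,0,3,6,8,2,7]; indeg=(0,0,0,0,0,0,0,0,0)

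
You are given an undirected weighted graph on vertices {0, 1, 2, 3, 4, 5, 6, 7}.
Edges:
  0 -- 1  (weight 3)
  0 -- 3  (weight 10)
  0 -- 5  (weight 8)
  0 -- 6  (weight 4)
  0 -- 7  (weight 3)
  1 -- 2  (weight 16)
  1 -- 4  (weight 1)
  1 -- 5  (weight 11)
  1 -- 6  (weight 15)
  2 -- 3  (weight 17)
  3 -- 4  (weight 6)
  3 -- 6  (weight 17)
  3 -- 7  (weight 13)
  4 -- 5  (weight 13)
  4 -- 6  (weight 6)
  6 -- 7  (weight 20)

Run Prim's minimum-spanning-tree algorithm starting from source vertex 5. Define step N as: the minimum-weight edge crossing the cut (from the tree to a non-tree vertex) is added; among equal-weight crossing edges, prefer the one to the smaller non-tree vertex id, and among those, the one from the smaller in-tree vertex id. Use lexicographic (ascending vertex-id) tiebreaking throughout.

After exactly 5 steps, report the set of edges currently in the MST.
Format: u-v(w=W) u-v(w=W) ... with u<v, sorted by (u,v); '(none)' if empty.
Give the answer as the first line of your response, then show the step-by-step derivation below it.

0-1(w=3) 0-5(w=8) 0-6(w=4) 0-7(w=3) 1-4(w=1)

step 1: add edge 0-5 (w=8); MST = {0-5(w=8)}
step 2: add edge 0-1 (w=3); MST = {0-1(w=3) 0-5(w=8)}
step 3: add edge 1-4 (w=1); MST = {0-1(w=3) 0-5(w=8) 1-4(w=1)}
step 4: add edge 0-7 (w=3); MST = {0-1(w=3) 0-5(w=8) 0-7(w=3) 1-4(w=1)}
step 5: add edge 0-6 (w=4); MST = {0-1(w=3) 0-5(w=8) 0-6(w=4) 0-7(w=3) 1-4(w=1)}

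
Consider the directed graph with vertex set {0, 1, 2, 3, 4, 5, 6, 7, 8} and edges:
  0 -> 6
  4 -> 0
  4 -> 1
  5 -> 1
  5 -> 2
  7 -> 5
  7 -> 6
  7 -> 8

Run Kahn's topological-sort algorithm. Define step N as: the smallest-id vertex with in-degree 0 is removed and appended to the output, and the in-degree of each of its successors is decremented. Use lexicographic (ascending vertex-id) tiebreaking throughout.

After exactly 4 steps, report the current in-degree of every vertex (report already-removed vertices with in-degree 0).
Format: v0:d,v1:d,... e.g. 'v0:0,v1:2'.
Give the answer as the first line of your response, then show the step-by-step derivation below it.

v0:0,v1:1,v2:1,v3:0,v4:0,v5:0,v6:0,v7:0,v8:0

step 1: output 3; order=[3]; indeg=(1,2,1,0,0,1,2,0,1)
step 2: output 4; order=[3,4]; indeg=(0,1,1,0,0,1,2,0,1)
step 3: output 0; order=[3,4,0]; indeg=(0,1,1,0,0,1,1,0,1)
step 4: output 7; order=[3,4,0,7]; indeg=(0,1,1,0,0,0,0,0,0)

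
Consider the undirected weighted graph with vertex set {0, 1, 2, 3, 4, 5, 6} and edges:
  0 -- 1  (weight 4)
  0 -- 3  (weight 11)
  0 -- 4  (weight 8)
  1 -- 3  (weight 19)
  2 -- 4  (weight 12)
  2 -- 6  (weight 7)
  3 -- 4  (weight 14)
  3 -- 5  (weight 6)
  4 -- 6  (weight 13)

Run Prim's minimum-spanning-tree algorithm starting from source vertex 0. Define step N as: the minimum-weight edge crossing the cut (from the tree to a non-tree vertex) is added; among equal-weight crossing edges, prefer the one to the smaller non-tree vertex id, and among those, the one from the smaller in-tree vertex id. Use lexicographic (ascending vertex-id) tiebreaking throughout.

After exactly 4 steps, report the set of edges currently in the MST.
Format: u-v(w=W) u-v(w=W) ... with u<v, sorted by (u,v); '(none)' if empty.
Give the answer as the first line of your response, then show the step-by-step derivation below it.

0-1(w=4) 0-3(w=11) 0-4(w=8) 3-5(w=6)

step 1: add edge 0-1 (w=4); MST = {0-1(w=4)}
step 2: add edge 0-4 (w=8); MST = {0-1(w=4) 0-4(w=8)}
step 3: add edge 0-3 (w=11); MST = {0-1(w=4) 0-3(w=11) 0-4(w=8)}
step 4: add edge 3-5 (w=6); MST = {0-1(w=4) 0-3(w=11) 0-4(w=8) 3-5(w=6)}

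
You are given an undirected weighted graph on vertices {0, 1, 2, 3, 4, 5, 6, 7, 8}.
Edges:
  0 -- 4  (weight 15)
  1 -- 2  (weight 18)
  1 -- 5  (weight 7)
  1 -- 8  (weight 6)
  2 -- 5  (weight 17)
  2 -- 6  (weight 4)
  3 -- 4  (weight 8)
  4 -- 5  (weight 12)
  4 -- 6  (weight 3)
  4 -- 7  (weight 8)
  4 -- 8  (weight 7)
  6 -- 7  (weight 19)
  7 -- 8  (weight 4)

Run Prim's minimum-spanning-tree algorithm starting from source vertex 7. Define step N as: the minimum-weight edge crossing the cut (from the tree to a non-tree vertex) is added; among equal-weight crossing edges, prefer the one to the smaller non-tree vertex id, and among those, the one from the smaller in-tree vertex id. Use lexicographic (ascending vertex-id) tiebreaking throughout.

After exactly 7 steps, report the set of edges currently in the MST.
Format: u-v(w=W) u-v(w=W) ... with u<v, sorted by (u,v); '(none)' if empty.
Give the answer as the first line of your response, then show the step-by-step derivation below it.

1-5(w=7) 1-8(w=6) 2-6(w=4) 3-4(w=8) 4-6(w=3) 4-8(w=7) 7-8(w=4)

step 1: add edge 7-8 (w=4); MST = {7-8(w=4)}
step 2: add edge 1-8 (w=6); MST = {1-8(w=6) 7-8(w=4)}
step 3: add edge 4-8 (w=7); MST = {1-8(w=6) 4-8(w=7) 7-8(w=4)}
step 4: add edge 4-6 (w=3); MST = {1-8(w=6) 4-6(w=3) 4-8(w=7) 7-8(w=4)}
step 5: add edge 2-6 (w=4); MST = {1-8(w=6) 2-6(w=4) 4-6(w=3) 4-8(w=7) 7-8(w=4)}
step 6: add edge 1-5 (w=7); MST = {1-5(w=7) 1-8(w=6) 2-6(w=4) 4-6(w=3) 4-8(w=7) 7-8(w=4)}
step 7: add edge 3-4 (w=8); MST = {1-5(w=7) 1-8(w=6) 2-6(w=4) 3-4(w=8) 4-6(w=3) 4-8(w=7) 7-8(w=4)}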